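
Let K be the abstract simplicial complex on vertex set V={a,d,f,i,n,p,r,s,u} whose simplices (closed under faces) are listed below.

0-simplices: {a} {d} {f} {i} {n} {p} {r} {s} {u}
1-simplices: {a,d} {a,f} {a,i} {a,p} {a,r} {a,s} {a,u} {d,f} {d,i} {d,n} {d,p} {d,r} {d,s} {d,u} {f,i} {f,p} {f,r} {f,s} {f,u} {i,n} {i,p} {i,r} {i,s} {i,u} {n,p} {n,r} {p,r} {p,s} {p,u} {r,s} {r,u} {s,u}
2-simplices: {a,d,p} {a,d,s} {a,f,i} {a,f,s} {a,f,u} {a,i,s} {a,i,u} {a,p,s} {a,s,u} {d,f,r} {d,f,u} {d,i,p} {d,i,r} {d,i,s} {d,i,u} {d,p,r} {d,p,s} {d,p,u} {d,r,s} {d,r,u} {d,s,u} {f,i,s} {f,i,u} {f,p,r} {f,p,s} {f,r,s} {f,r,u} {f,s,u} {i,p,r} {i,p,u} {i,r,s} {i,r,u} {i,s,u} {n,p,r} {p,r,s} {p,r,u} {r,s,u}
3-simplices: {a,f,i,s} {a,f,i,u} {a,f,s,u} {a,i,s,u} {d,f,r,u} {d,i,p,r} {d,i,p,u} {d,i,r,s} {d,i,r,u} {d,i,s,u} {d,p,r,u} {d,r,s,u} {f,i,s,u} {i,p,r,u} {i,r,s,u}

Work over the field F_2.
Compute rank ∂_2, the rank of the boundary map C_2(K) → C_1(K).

rank∂_2=21

n_0=9 n_1=32 n_2=37 n_3=15  [Z2]
∂1: piv[ad,af,ai,ap,ar,as,au,dn] rk=8  ker:df,di,dp,dr,ds,du,fi,fp,fr,fs,fu,in,ip,ir,is,iu,np,nr,pr,ps,pu,rs,ru,su
∂2: piv[adp,ads,afi,afs,afu,ais,aiu,aps,asu,dfr,dfu,dip,dir,dis,diu,dpr,dpu,drs,dru,fpr,npr] rk=21  ker:dps,dsu,fis,fiu,fps,frs,fru,fsu,ipr,ipu,irs,iru,isu,prs,pru,rsu
∂3: piv[afis,afiu,afsu,aisu,dfru,dipr,dipu,dirs,diru,disu,dpru,drsu] rk=12  ker:fisu,ipru,irsu
rk∂_2=21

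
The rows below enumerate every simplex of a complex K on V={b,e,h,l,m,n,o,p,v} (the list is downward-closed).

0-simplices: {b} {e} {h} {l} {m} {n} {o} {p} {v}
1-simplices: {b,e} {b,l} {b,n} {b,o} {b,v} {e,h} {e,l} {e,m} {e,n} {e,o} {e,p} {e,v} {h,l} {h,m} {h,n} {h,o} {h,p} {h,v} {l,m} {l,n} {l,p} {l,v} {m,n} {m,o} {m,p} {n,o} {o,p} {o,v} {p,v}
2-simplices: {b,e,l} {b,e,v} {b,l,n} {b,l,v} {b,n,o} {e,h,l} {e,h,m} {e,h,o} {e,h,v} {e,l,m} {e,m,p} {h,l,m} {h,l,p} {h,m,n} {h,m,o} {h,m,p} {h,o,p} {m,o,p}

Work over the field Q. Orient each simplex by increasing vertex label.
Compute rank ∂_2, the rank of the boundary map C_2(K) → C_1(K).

n_0=9 n_1=29 n_2=18  [Q]
∂1: piv[be,bl,bn,bo,bv,eh,em,ep] rk=8  ker:el,en,eo,ev,hl,hm,hn,ho,hp,hv,lm,ln,lp,lv,mn,mo,mp,no,op,ov,pv
∂2: piv[bel,bev,bln,blv,bno,ehl,ehm,eho,ehv,elm,emp,hlp,hmn,hmo,hmp,hop] rk=16  ker:hlm,mop
rk∂_2=16

rank∂_2=16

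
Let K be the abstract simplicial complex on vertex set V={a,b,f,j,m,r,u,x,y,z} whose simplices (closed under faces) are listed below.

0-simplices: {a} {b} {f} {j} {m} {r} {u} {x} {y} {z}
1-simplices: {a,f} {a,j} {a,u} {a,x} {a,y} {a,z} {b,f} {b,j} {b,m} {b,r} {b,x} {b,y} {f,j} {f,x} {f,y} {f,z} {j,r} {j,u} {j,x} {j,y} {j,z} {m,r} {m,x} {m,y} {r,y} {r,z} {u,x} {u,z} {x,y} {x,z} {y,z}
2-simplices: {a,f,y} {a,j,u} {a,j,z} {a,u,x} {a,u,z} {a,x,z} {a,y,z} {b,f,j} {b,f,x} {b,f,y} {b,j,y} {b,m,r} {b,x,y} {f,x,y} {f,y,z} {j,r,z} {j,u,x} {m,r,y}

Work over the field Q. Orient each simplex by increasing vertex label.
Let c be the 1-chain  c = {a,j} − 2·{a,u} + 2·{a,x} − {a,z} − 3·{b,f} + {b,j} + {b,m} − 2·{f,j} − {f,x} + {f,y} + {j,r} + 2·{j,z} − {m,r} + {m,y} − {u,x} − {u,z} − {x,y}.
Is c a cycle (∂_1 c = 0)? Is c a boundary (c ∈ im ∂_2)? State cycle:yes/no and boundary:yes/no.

n_0=10 n_1=31 n_2=18  [Q]
∂1: piv[af,aj,au,ax,ay,az,bf,bm,br] rk=9  ker:bj,bx,by,fj,fx,fy,fz,jr,ju,jx,jy,jz,mr,mx,my,ry,rz,ux,uz,xy,xz,yz
∂2: piv[afy,aju,ajz,aux,auz,axz,ayz,bfj,bfx,bfy,bjy,bmr,bxy,fyz,jrz,jux,mry] rk=17  ker:fxy
∂1c = {b} − {f} − 3·{j} + {m} + {x} + {y}

cycle:no boundary:no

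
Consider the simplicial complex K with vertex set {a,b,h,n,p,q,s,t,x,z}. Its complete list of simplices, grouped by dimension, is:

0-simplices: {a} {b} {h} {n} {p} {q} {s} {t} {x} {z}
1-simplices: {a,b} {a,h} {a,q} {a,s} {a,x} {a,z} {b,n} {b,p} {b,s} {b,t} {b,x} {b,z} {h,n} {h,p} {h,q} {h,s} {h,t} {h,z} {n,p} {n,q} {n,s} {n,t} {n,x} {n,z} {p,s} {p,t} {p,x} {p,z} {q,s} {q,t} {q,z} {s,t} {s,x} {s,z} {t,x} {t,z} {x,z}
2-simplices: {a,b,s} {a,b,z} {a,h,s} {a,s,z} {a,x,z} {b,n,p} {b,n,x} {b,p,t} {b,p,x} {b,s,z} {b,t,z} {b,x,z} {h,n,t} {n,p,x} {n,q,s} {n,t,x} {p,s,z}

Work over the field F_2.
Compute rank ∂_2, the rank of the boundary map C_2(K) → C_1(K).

n_0=10 n_1=37 n_2=17  [Z2]
∂1: piv[ab,ah,aq,as,ax,az,bn,bp,bt] rk=9  ker:bs,bx,bz,hn,hp,hq,hs,ht,hz,np,nq,ns,nt,nx,nz,ps,pt,px,pz,qs,qt,qz,st,sx,sz,tx,tz,xz
∂2: piv[abs,abz,ahs,asz,axz,bnp,bnx,bpt,bpx,btz,bxz,hnt,nqs,ntx,psz] rk=15  ker:bsz,npx
rk∂_2=15

rank∂_2=15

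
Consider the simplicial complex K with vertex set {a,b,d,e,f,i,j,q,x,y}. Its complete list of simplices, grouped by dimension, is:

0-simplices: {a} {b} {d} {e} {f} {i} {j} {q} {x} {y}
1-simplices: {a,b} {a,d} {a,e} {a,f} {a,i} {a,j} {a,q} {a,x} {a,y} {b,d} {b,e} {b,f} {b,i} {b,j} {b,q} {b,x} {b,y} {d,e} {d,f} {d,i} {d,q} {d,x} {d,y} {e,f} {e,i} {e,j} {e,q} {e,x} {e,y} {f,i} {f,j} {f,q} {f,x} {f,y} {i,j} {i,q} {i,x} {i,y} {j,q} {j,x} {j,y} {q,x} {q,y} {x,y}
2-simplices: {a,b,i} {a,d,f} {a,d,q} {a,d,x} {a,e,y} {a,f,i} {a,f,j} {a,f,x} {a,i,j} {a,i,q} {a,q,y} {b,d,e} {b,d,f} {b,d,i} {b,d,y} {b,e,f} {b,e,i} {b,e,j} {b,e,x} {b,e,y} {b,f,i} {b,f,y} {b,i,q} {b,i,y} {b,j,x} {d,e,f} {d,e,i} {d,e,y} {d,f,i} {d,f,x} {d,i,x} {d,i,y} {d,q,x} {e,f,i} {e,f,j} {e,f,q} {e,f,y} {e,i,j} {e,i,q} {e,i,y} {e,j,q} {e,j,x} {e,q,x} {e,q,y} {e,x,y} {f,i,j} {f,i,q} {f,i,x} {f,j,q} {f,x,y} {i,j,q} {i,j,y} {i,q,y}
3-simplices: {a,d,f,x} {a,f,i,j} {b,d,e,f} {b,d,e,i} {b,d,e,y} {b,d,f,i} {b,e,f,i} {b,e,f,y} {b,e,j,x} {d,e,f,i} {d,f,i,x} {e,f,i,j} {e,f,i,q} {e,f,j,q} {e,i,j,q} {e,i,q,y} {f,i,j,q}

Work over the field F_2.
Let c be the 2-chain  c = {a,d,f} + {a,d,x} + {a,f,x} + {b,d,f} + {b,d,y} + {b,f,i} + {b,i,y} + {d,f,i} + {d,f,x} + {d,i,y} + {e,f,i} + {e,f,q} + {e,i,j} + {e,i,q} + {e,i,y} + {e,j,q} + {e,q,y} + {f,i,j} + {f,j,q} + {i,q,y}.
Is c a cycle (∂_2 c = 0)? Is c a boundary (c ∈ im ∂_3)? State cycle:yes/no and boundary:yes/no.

cycle:yes boundary:no

n_0=10 n_1=44 n_2=53 n_3=17  [Z2]
∂1: piv[ab,ad,ae,af,ai,aj,aq,ax,ay] rk=9  ker:bd,be,bf,bi,bj,bq,bx,by,de,df,di,dq,dx,dy,ef,ei,ej,eq,ex,ey,fi,fj,fq,fx,fy,ij,iq,ix,iy,jq,jx,jy,qx,qy,xy
∂2: piv[abi,adf,adq,adx,aey,afi,afj,afx,aij,aiq,aqy,bde,bdf,bdi,bdy,bef,bei,bej,bex,bey,bfi,bfy,biq,biy,bjx,dix,dqx,efj,efq,eiq,ejq,eqx,eqy,exy,ijy] rk=35  ker:def,dei,dey,dfi,dfx,diy,efi,efy,eij,eiy,ejx,fij,fiq,fix,fjq,fxy,ijq,iqy
∂3: piv[adfx,afij,bdef,bdei,bdey,bdfi,befi,befy,bejx,dfix,efij,efiq,efjq,eijq,eiqy] rk=15  ker:defi,fijq
∂2c = 0
c vs im∂3: residual ≠ 0 ⇒ not boundary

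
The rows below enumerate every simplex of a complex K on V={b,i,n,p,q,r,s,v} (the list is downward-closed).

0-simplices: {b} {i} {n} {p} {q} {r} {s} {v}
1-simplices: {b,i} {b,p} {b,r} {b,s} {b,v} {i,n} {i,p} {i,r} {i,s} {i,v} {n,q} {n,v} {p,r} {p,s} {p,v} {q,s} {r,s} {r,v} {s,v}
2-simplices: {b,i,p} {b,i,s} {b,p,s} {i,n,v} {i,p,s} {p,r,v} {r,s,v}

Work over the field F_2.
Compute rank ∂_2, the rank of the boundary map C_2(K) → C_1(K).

n_0=8 n_1=19 n_2=7  [Z2]
∂1: piv[bi,bp,br,bs,bv,in,nq] rk=7  ker:ip,ir,is,iv,nv,pr,ps,pv,qs,rs,rv,sv
∂2: piv[bip,bis,bps,inv,prv,rsv] rk=6  ker:ips
rk∂_2=6

rank∂_2=6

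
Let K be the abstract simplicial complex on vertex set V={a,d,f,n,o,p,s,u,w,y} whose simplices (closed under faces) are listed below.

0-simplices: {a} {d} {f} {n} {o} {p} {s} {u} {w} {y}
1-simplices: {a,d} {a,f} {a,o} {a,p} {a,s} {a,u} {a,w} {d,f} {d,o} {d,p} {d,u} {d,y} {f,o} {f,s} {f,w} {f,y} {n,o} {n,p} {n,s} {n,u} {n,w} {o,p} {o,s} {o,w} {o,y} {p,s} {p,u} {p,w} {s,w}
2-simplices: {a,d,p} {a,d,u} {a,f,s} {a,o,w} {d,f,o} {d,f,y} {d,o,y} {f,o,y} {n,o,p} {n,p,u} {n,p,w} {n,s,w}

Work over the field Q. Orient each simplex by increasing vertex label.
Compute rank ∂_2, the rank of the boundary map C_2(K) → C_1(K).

n_0=10 n_1=29 n_2=12  [Q]
∂1: piv[ad,af,ao,ap,as,au,aw,dy,no] rk=9  ker:df,do,dp,du,fo,fs,fw,fy,np,ns,nu,nw,op,os,ow,oy,ps,pu,pw,sw
∂2: piv[adp,adu,afs,aow,dfo,dfy,doy,nop,npu,npw,nsw] rk=11  ker:foy
rk∂_2=11

rank∂_2=11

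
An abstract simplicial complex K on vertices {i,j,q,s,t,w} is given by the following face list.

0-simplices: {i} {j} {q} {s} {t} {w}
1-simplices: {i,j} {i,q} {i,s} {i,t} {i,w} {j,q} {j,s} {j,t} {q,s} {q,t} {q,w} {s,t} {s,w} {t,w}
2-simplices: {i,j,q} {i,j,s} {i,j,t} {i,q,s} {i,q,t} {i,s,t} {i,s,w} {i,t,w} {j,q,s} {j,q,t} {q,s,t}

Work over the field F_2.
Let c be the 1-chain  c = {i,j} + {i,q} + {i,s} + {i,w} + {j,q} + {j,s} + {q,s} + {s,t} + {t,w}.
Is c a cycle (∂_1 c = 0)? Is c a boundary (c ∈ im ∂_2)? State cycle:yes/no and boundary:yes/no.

n_0=6 n_1=14 n_2=11  [Z2]
∂1: piv[ij,iq,is,it,iw] rk=5  ker:jq,js,jt,qs,qt,qw,st,sw,tw
∂2: piv[ijq,ijs,ijt,iqs,iqt,ist,isw,itw] rk=8  ker:jqs,jqt,qst
∂1c = {j} + {q}

cycle:no boundary:no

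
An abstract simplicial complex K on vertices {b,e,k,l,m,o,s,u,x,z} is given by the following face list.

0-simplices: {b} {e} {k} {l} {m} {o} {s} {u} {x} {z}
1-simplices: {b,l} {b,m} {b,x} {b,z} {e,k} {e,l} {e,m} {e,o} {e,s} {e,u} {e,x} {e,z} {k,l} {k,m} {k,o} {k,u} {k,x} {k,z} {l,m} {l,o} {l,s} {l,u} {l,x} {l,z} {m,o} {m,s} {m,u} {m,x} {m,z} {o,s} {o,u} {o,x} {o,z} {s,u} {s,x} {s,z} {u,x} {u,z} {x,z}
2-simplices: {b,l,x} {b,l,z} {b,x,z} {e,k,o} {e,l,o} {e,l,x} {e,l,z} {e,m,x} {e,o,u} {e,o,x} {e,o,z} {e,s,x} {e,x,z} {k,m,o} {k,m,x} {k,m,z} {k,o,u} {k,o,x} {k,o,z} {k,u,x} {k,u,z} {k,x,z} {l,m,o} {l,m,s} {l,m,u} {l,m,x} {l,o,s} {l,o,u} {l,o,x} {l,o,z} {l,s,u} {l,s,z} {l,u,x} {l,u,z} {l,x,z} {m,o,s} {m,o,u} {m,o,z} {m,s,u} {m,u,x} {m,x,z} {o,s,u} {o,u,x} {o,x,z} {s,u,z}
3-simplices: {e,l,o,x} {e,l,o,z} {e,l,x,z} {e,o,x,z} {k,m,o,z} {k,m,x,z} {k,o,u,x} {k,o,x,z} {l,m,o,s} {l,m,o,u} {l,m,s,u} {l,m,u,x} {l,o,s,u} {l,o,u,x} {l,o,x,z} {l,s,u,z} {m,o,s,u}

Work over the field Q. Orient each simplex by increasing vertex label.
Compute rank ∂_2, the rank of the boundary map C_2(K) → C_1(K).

rank∂_2=27

n_0=10 n_1=39 n_2=45 n_3=17  [Q]
∂1: piv[bl,bm,bx,bz,ek,el,eo,es,eu] rk=9  ker:em,ex,ez,kl,km,ko,ku,kx,kz,lm,lo,ls,lu,lx,lz,mo,ms,mu,mx,mz,os,ou,ox,oz,su,sx,sz,ux,uz,xz
∂2: piv[blx,blz,bxz,eko,elo,elx,elz,emx,eou,eox,eoz,esx,kmo,kmx,kmz,kou,kox,koz,kux,kuz,lmo,lms,lmu,los,lou,lsu,lsz] rk=27  ker:exz,kxz,lmx,lox,loz,lux,luz,lxz,mos,mou,moz,msu,mux,mxz,osu,oux,oxz,suz
∂3: piv[elox,eloz,elxz,eoxz,kmoz,kmxz,koux,koxz,lmos,lmou,lmsu,lmux,losu,loux,lsuz] rk=15  ker:loxz,mosu
rk∂_2=27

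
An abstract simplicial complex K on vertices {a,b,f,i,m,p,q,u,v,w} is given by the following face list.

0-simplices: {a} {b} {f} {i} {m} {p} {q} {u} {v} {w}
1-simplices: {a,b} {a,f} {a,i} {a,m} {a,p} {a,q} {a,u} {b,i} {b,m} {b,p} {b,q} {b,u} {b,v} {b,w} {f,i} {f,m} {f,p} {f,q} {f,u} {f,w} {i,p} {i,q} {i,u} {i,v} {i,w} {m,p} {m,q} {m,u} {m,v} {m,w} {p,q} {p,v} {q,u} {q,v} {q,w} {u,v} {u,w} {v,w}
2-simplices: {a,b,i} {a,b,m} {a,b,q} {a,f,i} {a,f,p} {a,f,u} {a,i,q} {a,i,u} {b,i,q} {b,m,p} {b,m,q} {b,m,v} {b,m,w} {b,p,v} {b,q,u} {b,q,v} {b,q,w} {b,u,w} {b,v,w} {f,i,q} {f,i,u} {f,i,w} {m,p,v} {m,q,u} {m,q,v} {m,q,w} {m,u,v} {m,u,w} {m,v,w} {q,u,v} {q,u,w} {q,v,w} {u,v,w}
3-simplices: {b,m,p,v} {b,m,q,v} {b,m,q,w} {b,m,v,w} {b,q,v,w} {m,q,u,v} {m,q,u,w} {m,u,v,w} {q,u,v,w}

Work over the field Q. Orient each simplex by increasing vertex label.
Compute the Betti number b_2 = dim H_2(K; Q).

b_2=3

n_0=10 n_1=38 n_2=33 n_3=9  [Q]
∂1: piv[ab,af,ai,am,ap,aq,au,bv,bw] rk=9  ker:bi,bm,bp,bq,bu,fi,fm,fp,fq,fu,fw,ip,iq,iu,iv,iw,mp,mq,mu,mv,mw,pq,pv,qu,qv,qw,uv,uw,vw
∂2: piv[abi,abm,abq,afi,afp,afu,aiq,aiu,bmp,bmq,bmv,bmw,bpv,bqu,bqv,bqw,buw,bvw,fiq,fiw,mqu,muv] rk=22  ker:biq,fiu,mpv,mqv,mqw,muw,mvw,quv,quw,qvw,uvw
∂3: piv[bmpv,bmqv,bmqw,bmvw,bqvw,mquv,mquw,muvw] rk=8  ker:quvw
b_2=(33−22)−8=3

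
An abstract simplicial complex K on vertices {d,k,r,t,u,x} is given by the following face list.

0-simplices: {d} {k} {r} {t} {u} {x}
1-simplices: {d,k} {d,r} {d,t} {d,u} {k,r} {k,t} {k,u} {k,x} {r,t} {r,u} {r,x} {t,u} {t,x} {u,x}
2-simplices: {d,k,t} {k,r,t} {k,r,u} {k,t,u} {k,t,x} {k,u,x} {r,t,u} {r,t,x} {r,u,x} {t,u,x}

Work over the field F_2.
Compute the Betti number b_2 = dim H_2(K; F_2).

b_2=3

n_0=6 n_1=14 n_2=10  [Z2]
∂1: piv[dk,dr,dt,du,kx] rk=5  ker:kr,kt,ku,rt,ru,rx,tu,tx,ux
∂2: piv[dkt,krt,kru,ktu,ktx,kux,rtx] rk=7  ker:rtu,rux,tux
b_2=(10−7)−0=3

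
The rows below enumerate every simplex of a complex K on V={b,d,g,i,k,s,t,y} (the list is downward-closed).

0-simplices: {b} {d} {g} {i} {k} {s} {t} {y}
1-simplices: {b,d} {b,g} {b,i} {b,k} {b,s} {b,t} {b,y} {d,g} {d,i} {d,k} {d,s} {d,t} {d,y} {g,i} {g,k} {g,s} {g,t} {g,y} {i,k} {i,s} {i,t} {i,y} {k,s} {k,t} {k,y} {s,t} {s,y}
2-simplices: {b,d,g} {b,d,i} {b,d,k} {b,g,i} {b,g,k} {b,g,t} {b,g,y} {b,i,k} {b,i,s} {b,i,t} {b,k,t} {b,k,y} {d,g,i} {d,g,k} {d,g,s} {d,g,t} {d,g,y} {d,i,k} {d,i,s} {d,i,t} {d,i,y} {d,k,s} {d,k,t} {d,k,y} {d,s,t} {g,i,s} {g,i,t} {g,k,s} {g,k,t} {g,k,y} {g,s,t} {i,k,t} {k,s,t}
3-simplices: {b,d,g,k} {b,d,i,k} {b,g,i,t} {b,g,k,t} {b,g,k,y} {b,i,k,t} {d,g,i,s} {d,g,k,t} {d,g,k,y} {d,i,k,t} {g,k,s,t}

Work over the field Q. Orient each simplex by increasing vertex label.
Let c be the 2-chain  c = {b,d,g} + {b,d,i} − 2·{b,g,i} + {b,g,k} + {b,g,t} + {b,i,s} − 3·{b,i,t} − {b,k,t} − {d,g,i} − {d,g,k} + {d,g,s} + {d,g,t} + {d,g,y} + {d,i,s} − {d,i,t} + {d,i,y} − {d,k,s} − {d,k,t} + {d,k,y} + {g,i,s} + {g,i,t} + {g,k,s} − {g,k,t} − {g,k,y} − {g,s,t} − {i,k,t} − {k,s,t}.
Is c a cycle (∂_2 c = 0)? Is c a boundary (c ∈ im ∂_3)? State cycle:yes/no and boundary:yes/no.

n_0=8 n_1=27 n_2=33 n_3=11  [Q]
∂1: piv[bd,bg,bi,bk,bs,bt,by] rk=7  ker:dg,di,dk,ds,dt,dy,gi,gk,gs,gt,gy,ik,is,it,iy,ks,kt,ky,st,sy
∂2: piv[bdg,bdi,bdk,bgi,bgk,bgt,bgy,bik,bis,bit,bkt,bky,dgs,dgt,dgy,dis,diy,dks,dst] rk=19  ker:dgi,dgk,dik,dit,dkt,dky,gis,git,gks,gkt,gky,gst,ikt,kst
∂3: piv[bdgk,bdik,bgit,bgkt,bgky,bikt,dgis,dgkt,dgky,dikt,gkst] rk=11
∂2c = 2·{b,d} − {b,g} − {b,i} − 2·{b,k} − {b,s} + 3·{b,t} + 2·{d,g} + 3·{d,i} − {d,s} + {d,t} − 3·{d,y} − {g,i} − {g,k} − 2·{g,s} + 3·{g,t} + 2·{g,y} − {i,k} + 3·{i,s} − 2·{i,t} + {i,y} − {k,s} − 3·{k,t} − 2·{s,t}

cycle:no boundary:no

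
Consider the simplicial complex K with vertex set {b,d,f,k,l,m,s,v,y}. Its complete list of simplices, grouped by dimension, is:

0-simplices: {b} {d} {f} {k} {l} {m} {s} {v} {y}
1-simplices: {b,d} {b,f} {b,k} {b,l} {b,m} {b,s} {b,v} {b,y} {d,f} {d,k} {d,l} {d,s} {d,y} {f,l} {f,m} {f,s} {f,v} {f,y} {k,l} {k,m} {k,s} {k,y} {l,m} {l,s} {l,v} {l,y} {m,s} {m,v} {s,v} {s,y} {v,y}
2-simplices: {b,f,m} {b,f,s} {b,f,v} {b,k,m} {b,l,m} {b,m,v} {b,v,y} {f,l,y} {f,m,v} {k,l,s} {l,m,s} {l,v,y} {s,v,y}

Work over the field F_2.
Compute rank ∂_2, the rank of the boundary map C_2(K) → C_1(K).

n_0=9 n_1=31 n_2=13  [Z2]
∂1: piv[bd,bf,bk,bl,bm,bs,bv,by] rk=8  ker:df,dk,dl,ds,dy,fl,fm,fs,fv,fy,kl,km,ks,ky,lm,ls,lv,ly,ms,mv,sv,sy,vy
∂2: piv[bfm,bfs,bfv,bkm,blm,bmv,bvy,fly,kls,lms,lvy,svy] rk=12  ker:fmv
rk∂_2=12

rank∂_2=12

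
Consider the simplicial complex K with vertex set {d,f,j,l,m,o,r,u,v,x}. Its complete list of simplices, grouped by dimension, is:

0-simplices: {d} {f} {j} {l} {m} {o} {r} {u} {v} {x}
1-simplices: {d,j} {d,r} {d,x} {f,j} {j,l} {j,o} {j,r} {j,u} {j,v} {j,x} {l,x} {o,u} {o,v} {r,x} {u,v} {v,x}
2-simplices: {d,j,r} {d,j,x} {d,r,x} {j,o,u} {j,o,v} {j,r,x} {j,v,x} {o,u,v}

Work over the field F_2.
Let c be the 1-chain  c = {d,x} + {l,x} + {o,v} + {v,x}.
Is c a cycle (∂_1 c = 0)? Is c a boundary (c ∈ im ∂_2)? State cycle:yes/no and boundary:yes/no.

n_0=10 n_1=16 n_2=8  [Z2]
∂1: piv[dj,dr,dx,fj,jl,jo,ju,jv] rk=8  ker:jr,jx,lx,ou,ov,rx,uv,vx
∂2: piv[djr,djx,drx,jou,jov,jvx,ouv] rk=7  ker:jrx
∂1c = {d} + {l} + {o} + {x}

cycle:no boundary:no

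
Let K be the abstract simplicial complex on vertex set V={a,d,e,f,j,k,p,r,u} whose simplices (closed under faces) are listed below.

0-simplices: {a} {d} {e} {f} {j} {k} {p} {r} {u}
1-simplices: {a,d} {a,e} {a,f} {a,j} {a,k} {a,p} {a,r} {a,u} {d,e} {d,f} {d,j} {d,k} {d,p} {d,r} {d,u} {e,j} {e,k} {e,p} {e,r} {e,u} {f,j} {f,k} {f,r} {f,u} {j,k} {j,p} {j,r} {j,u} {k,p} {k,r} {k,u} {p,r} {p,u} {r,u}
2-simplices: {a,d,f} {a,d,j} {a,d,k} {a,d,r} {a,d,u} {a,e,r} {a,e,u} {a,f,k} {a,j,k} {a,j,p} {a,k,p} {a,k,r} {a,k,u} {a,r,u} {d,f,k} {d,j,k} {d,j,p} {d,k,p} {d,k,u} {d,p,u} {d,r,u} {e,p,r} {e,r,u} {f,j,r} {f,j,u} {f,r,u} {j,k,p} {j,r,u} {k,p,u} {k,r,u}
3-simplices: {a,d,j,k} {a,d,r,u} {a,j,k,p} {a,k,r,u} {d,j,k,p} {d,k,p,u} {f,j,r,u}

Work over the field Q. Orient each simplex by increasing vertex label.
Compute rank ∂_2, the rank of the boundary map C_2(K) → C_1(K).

n_0=9 n_1=34 n_2=30 n_3=7  [Q]
∂1: piv[ad,ae,af,aj,ak,ap,ar,au] rk=8  ker:de,df,dj,dk,dp,dr,du,ej,ek,ep,er,eu,fj,fk,fr,fu,jk,jp,jr,ju,kp,kr,ku,pr,pu,ru
∂2: piv[adf,adj,adk,adr,adu,aer,aeu,afk,ajk,ajp,akp,akr,aku,aru,djp,dpu,epr,fjr,fju,fru] rk=20  ker:dfk,djk,dkp,dku,dru,eru,jkp,jru,kpu,kru
∂3: piv[adjk,adru,ajkp,akru,djkp,dkpu,fjru] rk=7
rk∂_2=20

rank∂_2=20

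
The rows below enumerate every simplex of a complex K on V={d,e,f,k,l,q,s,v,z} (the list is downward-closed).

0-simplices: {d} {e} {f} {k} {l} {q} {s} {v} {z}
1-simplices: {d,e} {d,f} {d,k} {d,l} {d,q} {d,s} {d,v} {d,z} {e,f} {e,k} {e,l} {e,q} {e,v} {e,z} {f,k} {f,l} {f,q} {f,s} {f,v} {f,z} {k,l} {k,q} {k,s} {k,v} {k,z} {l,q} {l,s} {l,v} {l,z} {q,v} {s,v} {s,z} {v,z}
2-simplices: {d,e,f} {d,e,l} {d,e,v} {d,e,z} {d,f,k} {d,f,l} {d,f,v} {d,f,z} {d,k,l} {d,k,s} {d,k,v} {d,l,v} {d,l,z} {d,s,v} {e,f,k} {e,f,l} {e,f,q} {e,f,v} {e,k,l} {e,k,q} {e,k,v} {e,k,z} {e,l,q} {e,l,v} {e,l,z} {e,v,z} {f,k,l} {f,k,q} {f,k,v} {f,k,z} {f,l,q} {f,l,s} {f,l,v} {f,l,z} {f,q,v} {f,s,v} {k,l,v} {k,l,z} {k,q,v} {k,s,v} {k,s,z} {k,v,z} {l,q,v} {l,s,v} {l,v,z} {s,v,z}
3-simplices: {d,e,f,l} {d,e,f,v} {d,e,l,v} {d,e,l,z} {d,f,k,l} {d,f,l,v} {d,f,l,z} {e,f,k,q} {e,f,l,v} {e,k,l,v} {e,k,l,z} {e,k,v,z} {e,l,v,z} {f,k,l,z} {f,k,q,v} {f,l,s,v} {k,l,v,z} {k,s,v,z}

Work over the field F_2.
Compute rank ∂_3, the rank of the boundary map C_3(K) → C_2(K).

rank∂_3=16

n_0=9 n_1=33 n_2=46 n_3=18  [Z2]
∂1: piv[de,df,dk,dl,dq,ds,dv,dz] rk=8  ker:ef,ek,el,eq,ev,ez,fk,fl,fq,fs,fv,fz,kl,kq,ks,kv,kz,lq,ls,lv,lz,qv,sv,sz,vz
∂2: piv[def,del,dev,dez,dfk,dfl,dfv,dfz,dkl,dks,dkv,dlv,dlz,dsv,efk,efq,ekq,ekz,elq,evz,fls,fqv,fsv,ksz] rk=24  ker:efl,efv,ekl,ekv,elv,elz,fkl,fkq,fkv,fkz,flq,flv,flz,klv,klz,kqv,ksv,kvz,lqv,lsv,lvz,svz
∂3: piv[defl,defv,delv,delz,dfkl,dflv,dflz,efkq,eklv,eklz,ekvz,elvz,fklz,fkqv,flsv,ksvz] rk=16  ker:eflv,klvz
rk∂_3=16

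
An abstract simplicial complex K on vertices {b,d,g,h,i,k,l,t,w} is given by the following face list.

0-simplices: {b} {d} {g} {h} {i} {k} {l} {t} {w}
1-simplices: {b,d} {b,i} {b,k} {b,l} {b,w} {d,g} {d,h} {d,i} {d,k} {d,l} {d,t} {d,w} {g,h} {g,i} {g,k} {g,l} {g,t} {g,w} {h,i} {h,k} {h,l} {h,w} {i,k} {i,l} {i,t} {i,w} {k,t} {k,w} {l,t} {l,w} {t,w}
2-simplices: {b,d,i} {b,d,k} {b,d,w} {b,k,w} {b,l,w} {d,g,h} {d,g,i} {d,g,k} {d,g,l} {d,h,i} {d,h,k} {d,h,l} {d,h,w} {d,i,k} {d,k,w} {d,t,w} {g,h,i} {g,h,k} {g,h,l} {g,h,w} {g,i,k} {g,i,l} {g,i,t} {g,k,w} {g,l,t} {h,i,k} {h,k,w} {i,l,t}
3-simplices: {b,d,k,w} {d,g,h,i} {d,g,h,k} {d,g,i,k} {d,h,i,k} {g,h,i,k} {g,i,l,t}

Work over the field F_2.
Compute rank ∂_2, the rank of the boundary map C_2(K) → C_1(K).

n_0=9 n_1=31 n_2=28 n_3=7  [Z2]
∂1: piv[bd,bi,bk,bl,bw,dg,dh,dt] rk=8  ker:di,dk,dl,dw,gh,gi,gk,gl,gt,gw,hi,hk,hl,hw,ik,il,it,iw,kt,kw,lt,lw,tw
∂2: piv[bdi,bdk,bdw,bkw,blw,dgh,dgi,dgk,dgl,dhi,dhk,dhl,dhw,dik,dtw,ghw,gil,git,glt] rk=19  ker:dkw,ghi,ghk,ghl,gik,gkw,hik,hkw,ilt
∂3: piv[bdkw,dghi,dghk,dgik,dhik,gilt] rk=6  ker:ghik
rk∂_2=19

rank∂_2=19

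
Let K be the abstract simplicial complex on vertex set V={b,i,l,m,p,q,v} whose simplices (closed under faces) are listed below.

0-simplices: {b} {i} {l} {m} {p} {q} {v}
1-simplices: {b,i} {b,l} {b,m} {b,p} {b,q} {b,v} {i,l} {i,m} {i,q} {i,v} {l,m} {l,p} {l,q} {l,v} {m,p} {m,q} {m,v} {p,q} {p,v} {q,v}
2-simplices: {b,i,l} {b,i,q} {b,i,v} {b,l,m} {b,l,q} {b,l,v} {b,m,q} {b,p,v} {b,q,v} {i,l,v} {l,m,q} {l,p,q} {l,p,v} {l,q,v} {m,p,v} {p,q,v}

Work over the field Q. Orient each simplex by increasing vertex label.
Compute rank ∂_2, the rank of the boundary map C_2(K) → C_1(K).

rank∂_2=12

n_0=7 n_1=20 n_2=16  [Q]
∂1: piv[bi,bl,bm,bp,bq,bv] rk=6  ker:il,im,iq,iv,lm,lp,lq,lv,mp,mq,mv,pq,pv,qv
∂2: piv[bil,biq,biv,blm,blq,blv,bmq,bpv,bqv,lpq,lpv,mpv] rk=12  ker:ilv,lmq,lqv,pqv
rk∂_2=12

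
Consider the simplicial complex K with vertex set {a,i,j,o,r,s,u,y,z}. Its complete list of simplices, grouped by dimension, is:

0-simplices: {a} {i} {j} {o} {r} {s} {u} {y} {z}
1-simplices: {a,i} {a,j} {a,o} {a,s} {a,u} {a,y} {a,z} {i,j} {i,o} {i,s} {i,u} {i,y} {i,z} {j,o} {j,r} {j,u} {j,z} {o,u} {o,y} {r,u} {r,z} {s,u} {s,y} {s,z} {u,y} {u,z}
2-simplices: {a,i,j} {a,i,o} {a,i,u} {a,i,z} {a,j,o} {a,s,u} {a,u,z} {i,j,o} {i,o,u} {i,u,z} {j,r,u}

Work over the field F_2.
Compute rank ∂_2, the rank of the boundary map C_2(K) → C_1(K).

rank∂_2=9

n_0=9 n_1=26 n_2=11  [Z2]
∂1: piv[ai,aj,ao,as,au,ay,az,jr] rk=8  ker:ij,io,is,iu,iy,iz,jo,ju,jz,ou,oy,ru,rz,su,sy,sz,uy,uz
∂2: piv[aij,aio,aiu,aiz,ajo,asu,auz,iou,jru] rk=9  ker:ijo,iuz
rk∂_2=9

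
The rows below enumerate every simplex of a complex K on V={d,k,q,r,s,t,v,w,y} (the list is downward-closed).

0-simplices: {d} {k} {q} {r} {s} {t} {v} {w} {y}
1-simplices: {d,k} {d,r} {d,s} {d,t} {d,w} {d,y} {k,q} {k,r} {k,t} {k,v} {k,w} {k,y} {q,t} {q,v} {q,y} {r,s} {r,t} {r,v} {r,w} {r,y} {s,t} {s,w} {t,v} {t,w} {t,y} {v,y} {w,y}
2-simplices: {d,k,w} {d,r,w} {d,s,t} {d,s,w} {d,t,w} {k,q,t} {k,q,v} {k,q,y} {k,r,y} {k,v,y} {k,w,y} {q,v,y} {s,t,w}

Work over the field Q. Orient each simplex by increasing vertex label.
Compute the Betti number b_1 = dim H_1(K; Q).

b_1=8

n_0=9 n_1=27 n_2=13  [Q]
∂1: piv[dk,dr,ds,dt,dw,dy,kq,kv] rk=8  ker:kr,kt,kw,ky,qt,qv,qy,rs,rt,rv,rw,ry,st,sw,tv,tw,ty,vy,wy
∂2: piv[dkw,drw,dst,dsw,dtw,kqt,kqv,kqy,kry,kvy,kwy] rk=11  ker:qvy,stw
b_1=(27−8)−11=8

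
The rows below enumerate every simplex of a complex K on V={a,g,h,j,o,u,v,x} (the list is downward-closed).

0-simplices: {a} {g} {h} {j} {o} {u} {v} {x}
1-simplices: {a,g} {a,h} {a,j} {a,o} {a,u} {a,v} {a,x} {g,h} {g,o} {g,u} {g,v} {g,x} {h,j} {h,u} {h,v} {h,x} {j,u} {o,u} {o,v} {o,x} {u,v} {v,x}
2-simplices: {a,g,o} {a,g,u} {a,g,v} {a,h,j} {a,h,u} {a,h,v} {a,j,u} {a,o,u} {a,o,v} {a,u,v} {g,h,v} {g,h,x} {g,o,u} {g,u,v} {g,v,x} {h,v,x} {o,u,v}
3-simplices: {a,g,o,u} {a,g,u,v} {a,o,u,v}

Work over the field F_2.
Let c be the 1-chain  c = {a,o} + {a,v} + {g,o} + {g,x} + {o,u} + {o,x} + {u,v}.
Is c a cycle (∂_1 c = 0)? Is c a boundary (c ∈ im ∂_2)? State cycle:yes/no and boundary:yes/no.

cycle:yes boundary:no

n_0=8 n_1=22 n_2=17 n_3=3  [Z2]
∂1: piv[ag,ah,aj,ao,au,av,ax] rk=7  ker:gh,go,gu,gv,gx,hj,hu,hv,hx,ju,ou,ov,ox,uv,vx
∂2: piv[ago,agu,agv,ahj,ahu,ahv,aju,aou,aov,auv,ghv,ghx,gvx] rk=13  ker:gou,guv,hvx,ouv
∂3: piv[agou,aguv,aouv] rk=3
∂1c = 0
c vs im∂2: residual ≠ 0 ⇒ not boundary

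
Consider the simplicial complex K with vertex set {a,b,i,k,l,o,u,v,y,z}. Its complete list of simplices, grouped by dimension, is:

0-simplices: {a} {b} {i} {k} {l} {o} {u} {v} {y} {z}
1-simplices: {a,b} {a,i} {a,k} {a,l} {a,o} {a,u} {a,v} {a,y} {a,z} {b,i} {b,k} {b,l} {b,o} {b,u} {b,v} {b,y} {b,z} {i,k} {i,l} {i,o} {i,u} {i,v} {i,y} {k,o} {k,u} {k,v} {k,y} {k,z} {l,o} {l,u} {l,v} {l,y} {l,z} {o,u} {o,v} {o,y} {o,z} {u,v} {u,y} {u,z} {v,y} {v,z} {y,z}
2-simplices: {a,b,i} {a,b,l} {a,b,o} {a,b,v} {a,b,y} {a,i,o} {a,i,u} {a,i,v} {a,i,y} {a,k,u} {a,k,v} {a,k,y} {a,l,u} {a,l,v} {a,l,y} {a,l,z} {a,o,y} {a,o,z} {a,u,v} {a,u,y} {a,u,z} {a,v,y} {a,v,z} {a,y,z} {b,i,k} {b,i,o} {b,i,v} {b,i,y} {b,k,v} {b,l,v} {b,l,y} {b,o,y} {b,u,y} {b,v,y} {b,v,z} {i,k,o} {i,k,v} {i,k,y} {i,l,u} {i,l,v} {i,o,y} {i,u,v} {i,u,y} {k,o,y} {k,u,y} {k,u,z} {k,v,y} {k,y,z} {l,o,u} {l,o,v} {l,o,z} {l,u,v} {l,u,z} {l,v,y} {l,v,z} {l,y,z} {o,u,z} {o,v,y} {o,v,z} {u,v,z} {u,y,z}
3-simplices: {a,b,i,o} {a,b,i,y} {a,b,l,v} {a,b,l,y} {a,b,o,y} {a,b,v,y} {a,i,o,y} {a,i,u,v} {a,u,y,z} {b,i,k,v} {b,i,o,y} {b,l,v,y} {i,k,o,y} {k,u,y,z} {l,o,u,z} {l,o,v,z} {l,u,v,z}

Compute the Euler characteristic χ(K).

χ(K)=11

n_0=10 n_1=43 n_2=61 n_3=17
χ=+10−43+61−17=11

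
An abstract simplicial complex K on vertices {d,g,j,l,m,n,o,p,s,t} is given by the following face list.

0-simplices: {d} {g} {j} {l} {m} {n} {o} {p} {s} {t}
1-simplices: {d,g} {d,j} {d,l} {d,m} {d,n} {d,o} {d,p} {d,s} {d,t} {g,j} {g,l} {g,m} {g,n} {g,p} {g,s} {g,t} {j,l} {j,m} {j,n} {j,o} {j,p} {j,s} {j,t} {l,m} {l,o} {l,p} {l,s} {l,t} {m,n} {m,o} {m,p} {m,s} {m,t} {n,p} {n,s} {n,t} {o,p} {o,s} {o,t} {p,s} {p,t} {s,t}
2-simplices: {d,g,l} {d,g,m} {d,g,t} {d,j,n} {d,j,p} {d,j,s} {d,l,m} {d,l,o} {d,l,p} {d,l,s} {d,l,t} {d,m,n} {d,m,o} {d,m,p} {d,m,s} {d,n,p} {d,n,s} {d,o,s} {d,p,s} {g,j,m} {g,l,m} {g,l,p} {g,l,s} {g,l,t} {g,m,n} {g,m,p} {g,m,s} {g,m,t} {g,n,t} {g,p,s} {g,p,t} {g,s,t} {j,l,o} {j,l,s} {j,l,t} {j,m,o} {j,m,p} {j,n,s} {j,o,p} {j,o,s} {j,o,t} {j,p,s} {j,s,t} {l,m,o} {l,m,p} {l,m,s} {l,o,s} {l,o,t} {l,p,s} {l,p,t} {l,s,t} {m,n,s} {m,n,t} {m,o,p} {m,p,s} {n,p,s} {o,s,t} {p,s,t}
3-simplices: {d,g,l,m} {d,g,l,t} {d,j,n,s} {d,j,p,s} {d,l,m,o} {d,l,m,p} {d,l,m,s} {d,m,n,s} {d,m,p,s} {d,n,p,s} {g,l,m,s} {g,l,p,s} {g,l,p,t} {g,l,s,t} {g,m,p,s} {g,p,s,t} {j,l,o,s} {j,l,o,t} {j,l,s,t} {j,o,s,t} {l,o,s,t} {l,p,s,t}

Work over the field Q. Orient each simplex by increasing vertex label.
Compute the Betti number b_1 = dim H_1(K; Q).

b_1=0

n_0=10 n_1=42 n_2=58 n_3=22  [Q]
∂1: piv[dg,dj,dl,dm,dn,do,dp,ds,dt] rk=9  ker:gj,gl,gm,gn,gp,gs,gt,jl,jm,jn,jo,jp,js,jt,lm,lo,lp,ls,lt,mn,mo,mp,ms,mt,np,ns,nt,op,os,ot,ps,pt,st
∂2: piv[dgl,dgm,dgt,djn,djp,djs,dlm,dlo,dlp,dls,dlt,dmn,dmo,dmp,dms,dnp,dns,dos,dps,gjm,glp,gls,gmn,gmt,gnt,gpt,gst,jlo,jls,jlt,jmo,jop,jot] rk=33  ker:glm,glt,gmp,gms,gps,jmp,jns,jos,jps,jst,lmo,lmp,lms,los,lot,lps,lpt,lst,mns,mnt,mop,mps,nps,ost,pst
∂3: piv[dglm,dglt,djns,djps,dlmo,dlmp,dlms,dmns,dmps,dnps,glms,glps,glpt,glst,gmps,gpst,jlos,jlot,jlst,jost] rk=20  ker:lost,lpst
b_1=(42−9)−33=0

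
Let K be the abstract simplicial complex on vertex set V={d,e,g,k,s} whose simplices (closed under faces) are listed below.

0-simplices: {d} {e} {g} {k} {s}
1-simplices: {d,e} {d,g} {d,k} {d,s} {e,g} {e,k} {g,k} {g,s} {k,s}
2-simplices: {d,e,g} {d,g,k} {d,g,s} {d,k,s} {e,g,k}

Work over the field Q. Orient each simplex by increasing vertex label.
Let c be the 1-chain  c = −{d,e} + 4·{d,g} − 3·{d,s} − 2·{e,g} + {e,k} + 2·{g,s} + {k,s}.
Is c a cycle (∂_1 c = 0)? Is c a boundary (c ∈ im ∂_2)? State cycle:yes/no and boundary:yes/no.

cycle:yes boundary:yes

n_0=5 n_1=9 n_2=5  [Q]
∂1: piv[de,dg,dk,ds] rk=4  ker:eg,ek,gk,gs,ks
∂2: piv[deg,dgk,dgs,dks,egk] rk=5
∂1c = 0
c vs im∂2: reduces to 0 ⇒ boundary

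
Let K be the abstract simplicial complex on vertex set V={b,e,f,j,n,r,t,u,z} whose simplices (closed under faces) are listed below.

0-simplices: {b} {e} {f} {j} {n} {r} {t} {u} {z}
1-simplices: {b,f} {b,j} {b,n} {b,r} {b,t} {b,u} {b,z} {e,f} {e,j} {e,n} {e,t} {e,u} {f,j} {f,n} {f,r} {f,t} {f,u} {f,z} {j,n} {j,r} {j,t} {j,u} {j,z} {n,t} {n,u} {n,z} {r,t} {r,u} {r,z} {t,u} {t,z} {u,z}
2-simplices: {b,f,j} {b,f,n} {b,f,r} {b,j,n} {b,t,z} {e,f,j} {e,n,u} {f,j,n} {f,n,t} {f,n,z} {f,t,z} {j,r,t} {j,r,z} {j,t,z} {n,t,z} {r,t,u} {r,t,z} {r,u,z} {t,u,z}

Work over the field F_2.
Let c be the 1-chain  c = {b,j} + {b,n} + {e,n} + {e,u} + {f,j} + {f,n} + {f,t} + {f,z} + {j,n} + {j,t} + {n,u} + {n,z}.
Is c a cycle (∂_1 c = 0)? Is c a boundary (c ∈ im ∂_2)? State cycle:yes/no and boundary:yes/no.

n_0=9 n_1=32 n_2=19  [Z2]
∂1: piv[bf,bj,bn,br,bt,bu,bz,ef] rk=8  ker:ej,en,et,eu,fj,fn,fr,ft,fu,fz,jn,jr,jt,ju,jz,nt,nu,nz,rt,ru,rz,tu,tz,uz
∂2: piv[bfj,bfn,bfr,bjn,btz,efj,enu,fnt,fnz,ftz,jrt,jrz,jtz,rtu,ruz] rk=15  ker:fjn,ntz,rtz,tuz
∂1c = 0
c vs im∂2: residual ≠ 0 ⇒ not boundary

cycle:yes boundary:no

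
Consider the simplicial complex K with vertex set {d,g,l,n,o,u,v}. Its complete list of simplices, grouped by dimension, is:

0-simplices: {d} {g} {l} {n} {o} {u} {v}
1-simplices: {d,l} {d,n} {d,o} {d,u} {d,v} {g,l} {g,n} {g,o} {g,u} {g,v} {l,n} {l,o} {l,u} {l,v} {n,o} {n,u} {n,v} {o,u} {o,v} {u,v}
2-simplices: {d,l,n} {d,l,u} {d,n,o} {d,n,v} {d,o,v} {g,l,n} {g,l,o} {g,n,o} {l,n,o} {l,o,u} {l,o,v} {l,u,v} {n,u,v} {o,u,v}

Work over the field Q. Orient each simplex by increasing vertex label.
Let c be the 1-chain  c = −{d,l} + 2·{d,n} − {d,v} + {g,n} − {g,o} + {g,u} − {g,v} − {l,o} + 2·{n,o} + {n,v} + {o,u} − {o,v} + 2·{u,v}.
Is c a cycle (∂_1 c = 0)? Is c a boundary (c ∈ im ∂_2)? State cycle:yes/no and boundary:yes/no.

cycle:yes boundary:no

n_0=7 n_1=20 n_2=14  [Q]
∂1: piv[dl,dn,do,du,dv,gl] rk=6  ker:gn,go,gu,gv,ln,lo,lu,lv,no,nu,nv,ou,ov,uv
∂2: piv[dln,dlu,dno,dnv,dov,gln,glo,gno,lou,lov,luv,nuv] rk=12  ker:lno,ouv
∂1c = 0
c vs im∂2: residual ≠ 0 ⇒ not boundary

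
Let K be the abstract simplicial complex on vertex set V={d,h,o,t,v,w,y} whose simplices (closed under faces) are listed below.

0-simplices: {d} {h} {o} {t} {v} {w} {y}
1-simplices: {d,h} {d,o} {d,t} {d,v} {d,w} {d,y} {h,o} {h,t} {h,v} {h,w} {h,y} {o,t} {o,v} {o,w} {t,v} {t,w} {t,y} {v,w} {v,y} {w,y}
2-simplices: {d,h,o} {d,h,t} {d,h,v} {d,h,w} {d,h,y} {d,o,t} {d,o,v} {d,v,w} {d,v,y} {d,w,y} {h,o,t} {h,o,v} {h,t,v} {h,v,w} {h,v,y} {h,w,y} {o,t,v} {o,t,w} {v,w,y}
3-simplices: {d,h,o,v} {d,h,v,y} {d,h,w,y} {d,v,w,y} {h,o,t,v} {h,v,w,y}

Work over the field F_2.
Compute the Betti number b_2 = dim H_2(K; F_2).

n_0=7 n_1=20 n_2=19 n_3=6  [Z2]
∂1: piv[dh,do,dt,dv,dw,dy] rk=6  ker:ho,ht,hv,hw,hy,ot,ov,ow,tv,tw,ty,vw,vy,wy
∂2: piv[dho,dht,dhv,dhw,dhy,dot,dov,dvw,dvy,dwy,htv,otw] rk=12  ker:hot,hov,hvw,hvy,hwy,otv,vwy
∂3: piv[dhov,dhvy,dhwy,dvwy,hotv,hvwy] rk=6
b_2=(19−12)−6=1

b_2=1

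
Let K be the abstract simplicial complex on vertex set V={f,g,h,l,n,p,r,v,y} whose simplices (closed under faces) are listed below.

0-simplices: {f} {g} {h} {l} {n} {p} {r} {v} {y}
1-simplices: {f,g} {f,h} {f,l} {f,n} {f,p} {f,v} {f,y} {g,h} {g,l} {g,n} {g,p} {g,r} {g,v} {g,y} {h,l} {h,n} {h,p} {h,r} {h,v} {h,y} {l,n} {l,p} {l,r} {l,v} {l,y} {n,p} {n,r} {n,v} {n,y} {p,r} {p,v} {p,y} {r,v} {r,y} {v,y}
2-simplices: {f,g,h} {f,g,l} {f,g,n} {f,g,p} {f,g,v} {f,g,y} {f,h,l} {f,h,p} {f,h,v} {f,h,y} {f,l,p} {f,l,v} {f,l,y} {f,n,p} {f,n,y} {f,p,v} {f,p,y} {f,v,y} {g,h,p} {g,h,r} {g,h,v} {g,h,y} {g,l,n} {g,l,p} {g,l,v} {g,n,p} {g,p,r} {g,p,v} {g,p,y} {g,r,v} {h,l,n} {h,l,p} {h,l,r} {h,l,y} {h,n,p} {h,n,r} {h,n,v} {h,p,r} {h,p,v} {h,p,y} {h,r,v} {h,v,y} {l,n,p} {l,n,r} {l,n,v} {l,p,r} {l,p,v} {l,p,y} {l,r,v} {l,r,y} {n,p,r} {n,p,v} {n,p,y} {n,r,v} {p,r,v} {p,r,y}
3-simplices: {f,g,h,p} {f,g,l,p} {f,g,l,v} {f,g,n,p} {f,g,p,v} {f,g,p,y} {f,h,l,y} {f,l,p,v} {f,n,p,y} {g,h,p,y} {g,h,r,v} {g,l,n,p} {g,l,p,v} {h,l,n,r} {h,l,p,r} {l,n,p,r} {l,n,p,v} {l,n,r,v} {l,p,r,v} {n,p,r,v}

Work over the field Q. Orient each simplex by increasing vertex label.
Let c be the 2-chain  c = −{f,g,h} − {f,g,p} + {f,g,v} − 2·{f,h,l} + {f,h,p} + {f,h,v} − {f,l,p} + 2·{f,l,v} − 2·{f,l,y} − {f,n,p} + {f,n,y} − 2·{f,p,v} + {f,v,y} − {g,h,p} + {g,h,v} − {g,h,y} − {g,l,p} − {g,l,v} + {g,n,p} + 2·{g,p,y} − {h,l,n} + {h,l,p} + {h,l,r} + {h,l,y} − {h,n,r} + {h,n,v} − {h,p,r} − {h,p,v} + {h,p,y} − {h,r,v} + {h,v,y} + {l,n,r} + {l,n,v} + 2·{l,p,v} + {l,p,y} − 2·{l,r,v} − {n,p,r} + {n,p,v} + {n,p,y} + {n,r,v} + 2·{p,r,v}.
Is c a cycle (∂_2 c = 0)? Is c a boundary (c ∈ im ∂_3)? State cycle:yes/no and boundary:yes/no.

cycle:no boundary:no

n_0=9 n_1=35 n_2=56 n_3=20  [Q]
∂1: piv[fg,fh,fl,fn,fp,fv,fy,gr] rk=8  ker:gh,gl,gn,gp,gv,gy,hl,hn,hp,hr,hv,hy,ln,lp,lr,lv,ly,np,nr,nv,ny,pr,pv,py,rv,ry,vy
∂2: piv[fgh,fgl,fgn,fgp,fgv,fgy,fhl,fhp,fhv,fhy,flp,flv,fly,fnp,fny,fpv,fpy,fvy,ghr,gln,gpr,grv,hln,hlr,hnr,hnv,lry] rk=27  ker:ghp,ghv,ghy,glp,glv,gnp,gpv,gpy,hlp,hly,hnp,hpr,hpv,hpy,hrv,hvy,lnp,lnr,lnv,lpr,lpv,lpy,lrv,npr,npv,npy,nrv,prv,pry
∂3: piv[fghp,fglp,fglv,fgnp,fgpv,fgpy,fhly,flpv,fnpy,ghpy,ghrv,glnp,hlnr,hlpr,lnpr,lnpv,lnrv,lprv] rk=18  ker:glpv,nprv
∂2c = −{f,g} + {f,h} + {f,l} − {f,v} − 2·{g,h} − 2·{g,l} + {g,n} + 2·{g,p} + {g,v} − {g,y} + {h,n} − 2·{h,p} + 4·{h,v} − 4·{h,y} + {l,n} + 2·{l,p} − 2·{l,r} − 2·{l,y} + {n,p} + 2·{n,r} − 2·{p,v} + 5·{p,y} + 2·{v,y}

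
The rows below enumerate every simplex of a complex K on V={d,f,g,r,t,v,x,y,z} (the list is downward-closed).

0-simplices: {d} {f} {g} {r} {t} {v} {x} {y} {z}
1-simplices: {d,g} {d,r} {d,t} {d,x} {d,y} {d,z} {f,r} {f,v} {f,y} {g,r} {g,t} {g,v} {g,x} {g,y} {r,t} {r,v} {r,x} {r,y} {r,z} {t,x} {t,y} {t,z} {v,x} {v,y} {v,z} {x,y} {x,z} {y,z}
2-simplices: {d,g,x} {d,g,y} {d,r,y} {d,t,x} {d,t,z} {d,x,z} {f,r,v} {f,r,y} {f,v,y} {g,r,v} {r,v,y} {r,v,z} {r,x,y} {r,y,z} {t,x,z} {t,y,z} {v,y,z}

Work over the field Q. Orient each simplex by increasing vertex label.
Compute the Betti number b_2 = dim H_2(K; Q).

b_2=3

n_0=9 n_1=28 n_2=17  [Q]
∂1: piv[dg,dr,dt,dx,dy,dz,fr,fv] rk=8  ker:fy,gr,gt,gv,gx,gy,rt,rv,rx,ry,rz,tx,ty,tz,vx,vy,vz,xy,xz,yz
∂2: piv[dgx,dgy,dry,dtx,dtz,dxz,frv,fry,fvy,grv,rvz,rxy,ryz,tyz] rk=14  ker:rvy,txz,vyz
b_2=(17−14)−0=3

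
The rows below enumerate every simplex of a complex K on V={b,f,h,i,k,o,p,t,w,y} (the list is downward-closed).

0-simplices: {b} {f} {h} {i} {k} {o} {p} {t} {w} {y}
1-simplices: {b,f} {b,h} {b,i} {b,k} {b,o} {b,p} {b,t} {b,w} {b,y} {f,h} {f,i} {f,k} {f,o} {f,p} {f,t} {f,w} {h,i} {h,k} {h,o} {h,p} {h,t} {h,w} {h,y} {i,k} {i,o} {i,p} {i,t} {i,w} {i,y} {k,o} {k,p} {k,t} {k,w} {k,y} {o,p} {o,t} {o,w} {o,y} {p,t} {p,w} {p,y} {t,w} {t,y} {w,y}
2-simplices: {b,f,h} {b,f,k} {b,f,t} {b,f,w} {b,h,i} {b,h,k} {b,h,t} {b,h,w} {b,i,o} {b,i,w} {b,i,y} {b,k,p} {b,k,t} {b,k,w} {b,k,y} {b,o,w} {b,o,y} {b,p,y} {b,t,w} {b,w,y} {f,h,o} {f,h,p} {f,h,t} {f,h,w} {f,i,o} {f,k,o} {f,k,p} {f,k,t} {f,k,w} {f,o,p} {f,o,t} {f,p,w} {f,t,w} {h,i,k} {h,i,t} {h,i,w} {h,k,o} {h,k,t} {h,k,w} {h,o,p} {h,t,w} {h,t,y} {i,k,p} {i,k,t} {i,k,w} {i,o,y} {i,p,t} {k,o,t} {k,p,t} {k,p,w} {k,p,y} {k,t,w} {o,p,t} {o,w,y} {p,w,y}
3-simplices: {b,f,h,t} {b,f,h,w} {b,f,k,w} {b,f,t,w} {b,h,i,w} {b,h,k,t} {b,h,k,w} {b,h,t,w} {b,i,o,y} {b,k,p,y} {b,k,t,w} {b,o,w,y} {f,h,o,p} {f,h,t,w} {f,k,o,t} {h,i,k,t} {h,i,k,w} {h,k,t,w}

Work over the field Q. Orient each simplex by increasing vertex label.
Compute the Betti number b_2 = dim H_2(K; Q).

b_2=6

n_0=10 n_1=44 n_2=55 n_3=18  [Q]
∂1: piv[bf,bh,bi,bk,bo,bp,bt,bw,by] rk=9  ker:fh,fi,fk,fo,fp,ft,fw,hi,hk,ho,hp,ht,hw,hy,ik,io,ip,it,iw,iy,ko,kp,kt,kw,ky,op,ot,ow,oy,pt,pw,py,tw,ty,wy
∂2: piv[bfh,bfk,bft,bfw,bhi,bhk,bht,bhw,bio,biw,biy,bkp,bkt,bkw,bky,bow,boy,bpy,btw,bwy,fho,fhp,fio,fko,fkp,fop,fot,fpw,hik,hit,hty,ikp,ipt] rk=33  ker:fht,fhw,fkt,fkw,ftw,hiw,hko,hkt,hkw,hop,htw,ikt,ikw,ioy,kot,kpt,kpw,kpy,ktw,opt,owy,pwy
∂3: piv[bfht,bfhw,bfkw,bftw,bhiw,bhkt,bhkw,bhtw,bioy,bkpy,bktw,bowy,fhop,fkot,hikt,hikw] rk=16  ker:fhtw,hktw
b_2=(55−33)−16=6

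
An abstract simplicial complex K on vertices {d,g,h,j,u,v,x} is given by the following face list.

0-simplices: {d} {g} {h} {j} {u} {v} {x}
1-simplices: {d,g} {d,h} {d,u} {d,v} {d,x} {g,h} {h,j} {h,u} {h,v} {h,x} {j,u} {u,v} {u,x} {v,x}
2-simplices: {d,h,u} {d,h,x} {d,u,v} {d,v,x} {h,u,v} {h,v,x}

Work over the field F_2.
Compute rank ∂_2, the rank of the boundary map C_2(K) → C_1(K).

n_0=7 n_1=14 n_2=6  [Z2]
∂1: piv[dg,dh,du,dv,dx,hj] rk=6  ker:gh,hu,hv,hx,ju,uv,ux,vx
∂2: piv[dhu,dhx,duv,dvx,huv] rk=5  ker:hvx
rk∂_2=5

rank∂_2=5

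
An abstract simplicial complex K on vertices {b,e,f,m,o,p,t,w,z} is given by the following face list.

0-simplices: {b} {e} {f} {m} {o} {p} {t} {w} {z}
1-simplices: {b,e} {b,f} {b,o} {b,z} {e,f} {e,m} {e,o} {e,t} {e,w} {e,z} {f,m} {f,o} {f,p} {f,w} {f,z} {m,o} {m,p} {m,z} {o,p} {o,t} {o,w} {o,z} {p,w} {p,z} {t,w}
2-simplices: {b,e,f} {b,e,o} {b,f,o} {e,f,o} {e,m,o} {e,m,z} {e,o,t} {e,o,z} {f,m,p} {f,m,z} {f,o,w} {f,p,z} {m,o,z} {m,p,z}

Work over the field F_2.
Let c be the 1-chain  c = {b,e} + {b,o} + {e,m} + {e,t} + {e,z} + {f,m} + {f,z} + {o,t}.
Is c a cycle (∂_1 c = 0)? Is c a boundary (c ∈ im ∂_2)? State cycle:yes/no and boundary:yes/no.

n_0=9 n_1=25 n_2=14  [Z2]
∂1: piv[be,bf,bo,bz,em,et,ew,fp] rk=8  ker:ef,eo,ez,fm,fo,fw,fz,mo,mp,mz,op,ot,ow,oz,pw,pz,tw
∂2: piv[bef,beo,bfo,emo,emz,eot,eoz,fmp,fmz,fow,fpz] rk=11  ker:efo,moz,mpz
∂1c = 0
c vs im∂2: reduces to 0 ⇒ boundary

cycle:yes boundary:yes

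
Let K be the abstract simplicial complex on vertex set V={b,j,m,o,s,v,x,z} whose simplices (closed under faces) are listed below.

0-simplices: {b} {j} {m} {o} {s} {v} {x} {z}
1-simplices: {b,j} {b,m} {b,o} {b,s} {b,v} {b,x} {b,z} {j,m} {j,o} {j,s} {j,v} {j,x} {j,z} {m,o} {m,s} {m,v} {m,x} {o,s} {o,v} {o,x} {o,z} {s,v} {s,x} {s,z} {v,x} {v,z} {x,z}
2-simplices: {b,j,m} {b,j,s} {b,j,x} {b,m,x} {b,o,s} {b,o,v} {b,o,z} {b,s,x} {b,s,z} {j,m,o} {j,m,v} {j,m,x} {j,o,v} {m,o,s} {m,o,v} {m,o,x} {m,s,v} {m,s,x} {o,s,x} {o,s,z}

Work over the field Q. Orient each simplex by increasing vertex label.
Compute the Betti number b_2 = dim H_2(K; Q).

b_2=4

n_0=8 n_1=27 n_2=20  [Q]
∂1: piv[bj,bm,bo,bs,bv,bx,bz] rk=7  ker:jm,jo,js,jv,jx,jz,mo,ms,mv,mx,os,ov,ox,oz,sv,sx,sz,vx,vz,xz
∂2: piv[bjm,bjs,bjx,bmx,bos,bov,boz,bsx,bsz,jmo,jmv,jov,mos,mox,msv,msx] rk=16  ker:jmx,mov,osx,osz
b_2=(20−16)−0=4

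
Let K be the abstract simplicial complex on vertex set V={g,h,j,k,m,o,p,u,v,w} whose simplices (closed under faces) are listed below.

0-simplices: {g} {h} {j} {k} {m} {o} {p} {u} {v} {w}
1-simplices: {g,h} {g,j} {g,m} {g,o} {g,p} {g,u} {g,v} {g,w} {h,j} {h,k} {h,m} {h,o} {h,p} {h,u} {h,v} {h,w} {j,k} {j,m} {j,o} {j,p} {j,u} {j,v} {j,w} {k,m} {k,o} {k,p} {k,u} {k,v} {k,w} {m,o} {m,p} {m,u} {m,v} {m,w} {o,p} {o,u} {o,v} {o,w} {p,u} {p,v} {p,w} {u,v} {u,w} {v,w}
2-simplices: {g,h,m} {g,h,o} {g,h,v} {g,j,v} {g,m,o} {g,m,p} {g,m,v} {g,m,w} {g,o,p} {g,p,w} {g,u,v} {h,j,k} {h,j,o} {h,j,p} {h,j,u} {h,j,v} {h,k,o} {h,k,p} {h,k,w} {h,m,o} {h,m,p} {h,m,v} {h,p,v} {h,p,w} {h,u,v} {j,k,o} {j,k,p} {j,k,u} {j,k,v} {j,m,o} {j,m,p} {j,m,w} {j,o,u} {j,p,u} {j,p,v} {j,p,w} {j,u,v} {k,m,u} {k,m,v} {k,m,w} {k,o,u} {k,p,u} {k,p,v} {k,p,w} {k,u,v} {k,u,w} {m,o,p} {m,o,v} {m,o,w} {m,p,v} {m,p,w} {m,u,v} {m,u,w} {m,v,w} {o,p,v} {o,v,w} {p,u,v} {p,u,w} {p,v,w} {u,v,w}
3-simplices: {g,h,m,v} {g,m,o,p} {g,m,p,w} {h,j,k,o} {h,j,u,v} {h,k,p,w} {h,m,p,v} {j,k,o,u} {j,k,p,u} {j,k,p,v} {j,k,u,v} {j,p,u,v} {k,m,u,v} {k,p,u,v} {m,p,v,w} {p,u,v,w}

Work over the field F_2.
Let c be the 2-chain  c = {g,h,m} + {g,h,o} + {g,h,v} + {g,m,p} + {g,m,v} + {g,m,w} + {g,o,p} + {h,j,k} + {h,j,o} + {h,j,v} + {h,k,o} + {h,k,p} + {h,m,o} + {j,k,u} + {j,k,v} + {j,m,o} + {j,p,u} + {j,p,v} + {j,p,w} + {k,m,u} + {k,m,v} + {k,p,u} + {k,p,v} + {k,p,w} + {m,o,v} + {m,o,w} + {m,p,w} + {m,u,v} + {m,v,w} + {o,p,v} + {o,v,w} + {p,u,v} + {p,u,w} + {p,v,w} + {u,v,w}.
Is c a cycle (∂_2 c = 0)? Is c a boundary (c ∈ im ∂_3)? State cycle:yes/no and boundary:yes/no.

n_0=10 n_1=44 n_2=60 n_3=16  [Z2]
∂1: piv[gh,gj,gm,go,gp,gu,gv,gw,hk] rk=9  ker:hj,hm,ho,hp,hu,hv,hw,jk,jm,jo,jp,ju,jv,jw,km,ko,kp,ku,kv,kw,mo,mp,mu,mv,mw,op,ou,ov,ow,pu,pv,pw,uv,uw,vw
∂2: piv[ghm,gho,ghv,gjv,gmo,gmp,gmv,gmw,gop,gpw,guv,hjk,hjo,hjp,hju,hjv,hko,hkp,hkw,hmp,hpv,hpw,huv,jku,jkv,jmo,jmw,jou,jpu,kmu,kmv,kuw,mov,mow,mvw] rk=35  ker:hmo,hmv,jko,jkp,jmp,jpv,jpw,juv,kmw,kou,kpu,kpv,kpw,kuv,mop,mpv,mpw,muv,muw,opv,ovw,puv,puw,pvw,uvw
∂3: piv[ghmv,gmop,gmpw,hjko,hjuv,hkpw,hmpv,jkou,jkpu,jkpv,jkuv,jpuv,kmuv,mpvw,puvw] rk=15  ker:kpuv
∂2c = {g,h} + {g,w} + {h,j} + {h,k} + {h,p} + {j,k} + {j,m} + {j,p} + {j,v} + {j,w} + {k,o} + {k,u} + {k,v} + {k,w} + {m,v} + {o,v} + {p,v} + {p,w} + {u,v}

cycle:no boundary:no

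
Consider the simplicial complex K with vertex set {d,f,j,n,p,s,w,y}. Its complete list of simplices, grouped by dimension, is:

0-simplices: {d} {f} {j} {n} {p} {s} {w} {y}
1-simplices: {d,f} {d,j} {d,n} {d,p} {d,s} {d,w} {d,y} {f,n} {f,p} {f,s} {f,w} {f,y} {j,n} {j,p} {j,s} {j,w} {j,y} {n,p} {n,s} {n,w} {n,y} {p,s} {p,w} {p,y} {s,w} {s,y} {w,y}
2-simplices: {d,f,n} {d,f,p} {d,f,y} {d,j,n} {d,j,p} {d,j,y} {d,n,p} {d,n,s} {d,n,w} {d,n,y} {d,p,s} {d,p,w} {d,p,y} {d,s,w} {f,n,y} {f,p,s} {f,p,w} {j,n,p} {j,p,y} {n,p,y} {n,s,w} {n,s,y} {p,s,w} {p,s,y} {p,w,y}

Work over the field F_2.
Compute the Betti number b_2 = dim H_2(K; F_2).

b_2=7

n_0=8 n_1=27 n_2=25  [Z2]
∂1: piv[df,dj,dn,dp,ds,dw,dy] rk=7  ker:fn,fp,fs,fw,fy,jn,jp,js,jw,jy,np,ns,nw,ny,ps,pw,py,sw,sy,wy
∂2: piv[dfn,dfp,dfy,djn,djp,djy,dnp,dns,dnw,dny,dps,dpw,dpy,dsw,fps,fpw,nsy,pwy] rk=18  ker:fny,jnp,jpy,npy,nsw,psw,psy
b_2=(25−18)−0=7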